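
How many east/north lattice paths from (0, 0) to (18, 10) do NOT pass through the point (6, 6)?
Number of paths = 11441430

Total paths from (0, 0) to (18, 10): C(28, 18) = 13123110. Paths through (6, 6): (paths (0, 0) → (6, 6)) × (paths (6, 6) → (18, 10)) = C(12, 6) · C(16, 12) = 924 · 1820 = 1681680. Avoidance count = 13123110 − 1681680 = 11441430.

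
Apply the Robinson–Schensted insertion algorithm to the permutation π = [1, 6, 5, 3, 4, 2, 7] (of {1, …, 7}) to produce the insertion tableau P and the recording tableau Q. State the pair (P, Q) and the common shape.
P = [1, 2, 4, 7] / [3] / [5] / [6];  Q = [1, 2, 5, 7] / [3] / [4] / [6];  common shape = (4, 1, 1, 1)

Row-insert the values π_1, π_2, … into P one at a time, bumping the leftmost entry strictly greater than the inserted value down to the next row. The recording tableau Q records, in position (i, j), the step at which that cell was added to P.
  Insert 1 (step 1): P = [1];  Q = [1]
  Insert 6 (step 2): P = [1, 6];  Q = [1, 2]
  Insert 5 (step 3): P = [1, 5] / [6];  Q = [1, 2] / [3]
  Insert 3 (step 4): P = [1, 3] / [5] / [6];  Q = [1, 2] / [3] / [4]
  Insert 4 (step 5): P = [1, 3, 4] / [5] / [6];  Q = [1, 2, 5] / [3] / [4]
  Insert 2 (step 6): P = [1, 2, 4] / [3] / [5] / [6];  Q = [1, 2, 5] / [3] / [4] / [6]
  Insert 7 (step 7): P = [1, 2, 4, 7] / [3] / [5] / [6];  Q = [1, 2, 5, 7] / [3] / [4] / [6]
Final shape: (4, 1, 1, 1).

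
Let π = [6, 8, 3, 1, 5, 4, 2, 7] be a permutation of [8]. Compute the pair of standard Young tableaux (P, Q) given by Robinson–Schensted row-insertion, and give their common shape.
P = [1, 2, 7] / [3, 4] / [5, 8] / [6];  Q = [1, 2, 8] / [3, 5] / [4, 6] / [7];  common shape = (3, 2, 2, 1)

Row-insert the values π_1, π_2, … into P one at a time, bumping the leftmost entry strictly greater than the inserted value down to the next row. The recording tableau Q records, in position (i, j), the step at which that cell was added to P.
  Insert 6 (step 1): P = [6];  Q = [1]
  Insert 8 (step 2): P = [6, 8];  Q = [1, 2]
  Insert 3 (step 3): P = [3, 8] / [6];  Q = [1, 2] / [3]
  Insert 1 (step 4): P = [1, 8] / [3] / [6];  Q = [1, 2] / [3] / [4]
  Insert 5 (step 5): P = [1, 5] / [3, 8] / [6];  Q = [1, 2] / [3, 5] / [4]
  Insert 4 (step 6): P = [1, 4] / [3, 5] / [6, 8];  Q = [1, 2] / [3, 5] / [4, 6]
  Insert 2 (step 7): P = [1, 2] / [3, 4] / [5, 8] / [6];  Q = [1, 2] / [3, 5] / [4, 6] / [7]
  Insert 7 (step 8): P = [1, 2, 7] / [3, 4] / [5, 8] / [6];  Q = [1, 2, 8] / [3, 5] / [4, 6] / [7]
Final shape: (3, 2, 2, 1).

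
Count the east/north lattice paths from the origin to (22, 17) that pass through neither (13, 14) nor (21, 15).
Number of paths = 30446158230

Inclusion–exclusion. Total paths: C(39, 22) = 51021117810. Through P₁: C(27, 13)·C(12, 9) = 4412826000. Through P₂: C(36, 21)·C(3, 1) = 16703707680. Since P₁ is strictly southwest of P₂, a monotone path through both must visit P₁ then P₂; paths through both = C(27, 13)·C(9, 8)·C(3, 1) = 541574100. Avoid both = 51021117810 − 4412826000 − 16703707680 + 541574100 = 30446158230.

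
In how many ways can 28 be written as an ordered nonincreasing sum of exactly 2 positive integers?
p(28, 2 parts) = 14

Partitions of n into exactly k parts are in bijection with partitions of n − k into at most k parts (subtract 1 from each part). So p(28, exactly 2) = p(26, parts ≤ 2). Computing via the recurrence p(m, j) = p(m, j−1) + p(m−j, j) gives 14.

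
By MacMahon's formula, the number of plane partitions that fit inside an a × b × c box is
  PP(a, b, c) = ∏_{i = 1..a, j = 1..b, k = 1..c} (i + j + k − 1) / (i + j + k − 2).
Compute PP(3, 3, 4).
PP(3, 3, 4) = 4116

Evaluate the triple product over i = 1..3, j = 1..3, k = 1..4. The factors are (2/1) · (3/2) · (4/3) · (5/4) · (3/2) · (4/3) · (5/4) · (6/5) · … (36 factors total). The numerators and denominators telescope so the product is an integer; carrying out the multiplication exactly gives PP(3, 3, 4) = 4116.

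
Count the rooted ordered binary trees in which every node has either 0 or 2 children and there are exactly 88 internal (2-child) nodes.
C_88 = 64633260585762914370496637486146181462681535261000

These full binary trees are counted by the Catalan number C_n = (1/(n + 1)) · C(2n, n). For n = 88: C_88 = (1/89) · C(176, 88) = 5752360192132899378974200736267010150178656638229000/89 = 64633260585762914370496637486146181462681535261000.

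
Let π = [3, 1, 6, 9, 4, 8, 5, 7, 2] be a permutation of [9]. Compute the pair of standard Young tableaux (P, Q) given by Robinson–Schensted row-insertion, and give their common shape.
P = [1, 2, 5, 7] / [3, 4, 8] / [6] / [9];  Q = [1, 3, 4, 8] / [2, 5, 6] / [7] / [9];  common shape = (4, 3, 1, 1)

Row-insert the values π_1, π_2, … into P one at a time, bumping the leftmost entry strictly greater than the inserted value down to the next row. The recording tableau Q records, in position (i, j), the step at which that cell was added to P.
  Insert 3 (step 1): P = [3];  Q = [1]
  Insert 1 (step 2): P = [1] / [3];  Q = [1] / [2]
  Insert 6 (step 3): P = [1, 6] / [3];  Q = [1, 3] / [2]
  Insert 9 (step 4): P = [1, 6, 9] / [3];  Q = [1, 3, 4] / [2]
  Insert 4 (step 5): P = [1, 4, 9] / [3, 6];  Q = [1, 3, 4] / [2, 5]
  Insert 8 (step 6): P = [1, 4, 8] / [3, 6, 9];  Q = [1, 3, 4] / [2, 5, 6]
  Insert 5 (step 7): P = [1, 4, 5] / [3, 6, 8] / [9];  Q = [1, 3, 4] / [2, 5, 6] / [7]
  Insert 7 (step 8): P = [1, 4, 5, 7] / [3, 6, 8] / [9];  Q = [1, 3, 4, 8] / [2, 5, 6] / [7]
  Insert 2 (step 9): P = [1, 2, 5, 7] / [3, 4, 8] / [6] / [9];  Q = [1, 3, 4, 8] / [2, 5, 6] / [7] / [9]
Final shape: (4, 3, 1, 1).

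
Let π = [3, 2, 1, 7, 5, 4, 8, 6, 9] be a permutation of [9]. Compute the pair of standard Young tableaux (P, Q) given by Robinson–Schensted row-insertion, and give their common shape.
P = [1, 4, 6, 9] / [2, 5, 8] / [3, 7];  Q = [1, 4, 7, 9] / [2, 5, 8] / [3, 6];  common shape = (4, 3, 2)

Row-insert the values π_1, π_2, … into P one at a time, bumping the leftmost entry strictly greater than the inserted value down to the next row. The recording tableau Q records, in position (i, j), the step at which that cell was added to P.
  Insert 3 (step 1): P = [3];  Q = [1]
  Insert 2 (step 2): P = [2] / [3];  Q = [1] / [2]
  Insert 1 (step 3): P = [1] / [2] / [3];  Q = [1] / [2] / [3]
  Insert 7 (step 4): P = [1, 7] / [2] / [3];  Q = [1, 4] / [2] / [3]
  Insert 5 (step 5): P = [1, 5] / [2, 7] / [3];  Q = [1, 4] / [2, 5] / [3]
  Insert 4 (step 6): P = [1, 4] / [2, 5] / [3, 7];  Q = [1, 4] / [2, 5] / [3, 6]
  Insert 8 (step 7): P = [1, 4, 8] / [2, 5] / [3, 7];  Q = [1, 4, 7] / [2, 5] / [3, 6]
  Insert 6 (step 8): P = [1, 4, 6] / [2, 5, 8] / [3, 7];  Q = [1, 4, 7] / [2, 5, 8] / [3, 6]
  Insert 9 (step 9): P = [1, 4, 6, 9] / [2, 5, 8] / [3, 7];  Q = [1, 4, 7, 9] / [2, 5, 8] / [3, 6]
Final shape: (4, 3, 2).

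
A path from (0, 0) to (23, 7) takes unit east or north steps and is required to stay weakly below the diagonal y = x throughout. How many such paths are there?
Number of paths = 1442025

By the reflection principle (André's argument), the number of monotone paths to (23, 7) with n ≤ m that never go above y = x is C(30, 23) − C(30, 24) = 2035800 − 593775 = 1442025.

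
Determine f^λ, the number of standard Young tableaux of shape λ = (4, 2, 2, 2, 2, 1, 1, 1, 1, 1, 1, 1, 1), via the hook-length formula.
# SYT of shape (4, 2, 2, 2, 2, 1, 1, 1, 1, 1, 1, 1, 1) = 654075

Hook-length formula: f^λ = n! / Π hook(c), product over all cells c of the Young diagram. For λ = (4, 2, 2, 2, 2, 1, 1, 1, 1, 1, 1, 1, 1), n = 20 boxes. Hook lengths by row (left-to-right, top-to-bottom): [16, 7, 2, 1]; [13, 4]; [12, 3]; [11, 2]; [10, 1]; [8]; [7]; [6]; [5]; [4]; [3]; [2]; [1]. Product of hooks = 3719607091200. So f^λ = 20! / 3719607091200 = 2432902008176640000 / 3719607091200 = 654075.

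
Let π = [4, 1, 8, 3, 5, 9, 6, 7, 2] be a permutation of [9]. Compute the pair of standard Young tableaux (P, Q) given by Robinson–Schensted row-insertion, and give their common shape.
P = [1, 2, 5, 6, 7] / [3, 8, 9] / [4];  Q = [1, 3, 5, 6, 8] / [2, 4, 7] / [9];  common shape = (5, 3, 1)

Row-insert the values π_1, π_2, … into P one at a time, bumping the leftmost entry strictly greater than the inserted value down to the next row. The recording tableau Q records, in position (i, j), the step at which that cell was added to P.
  Insert 4 (step 1): P = [4];  Q = [1]
  Insert 1 (step 2): P = [1] / [4];  Q = [1] / [2]
  Insert 8 (step 3): P = [1, 8] / [4];  Q = [1, 3] / [2]
  Insert 3 (step 4): P = [1, 3] / [4, 8];  Q = [1, 3] / [2, 4]
  Insert 5 (step 5): P = [1, 3, 5] / [4, 8];  Q = [1, 3, 5] / [2, 4]
  Insert 9 (step 6): P = [1, 3, 5, 9] / [4, 8];  Q = [1, 3, 5, 6] / [2, 4]
  Insert 6 (step 7): P = [1, 3, 5, 6] / [4, 8, 9];  Q = [1, 3, 5, 6] / [2, 4, 7]
  Insert 7 (step 8): P = [1, 3, 5, 6, 7] / [4, 8, 9];  Q = [1, 3, 5, 6, 8] / [2, 4, 7]
  Insert 2 (step 9): P = [1, 2, 5, 6, 7] / [3, 8, 9] / [4];  Q = [1, 3, 5, 6, 8] / [2, 4, 7] / [9]
Final shape: (5, 3, 1).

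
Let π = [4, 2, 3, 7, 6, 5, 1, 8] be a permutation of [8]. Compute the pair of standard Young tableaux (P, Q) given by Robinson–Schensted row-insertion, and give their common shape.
P = [1, 3, 5, 8] / [2, 6] / [4] / [7];  Q = [1, 3, 4, 8] / [2, 5] / [6] / [7];  common shape = (4, 2, 1, 1)

Row-insert the values π_1, π_2, … into P one at a time, bumping the leftmost entry strictly greater than the inserted value down to the next row. The recording tableau Q records, in position (i, j), the step at which that cell was added to P.
  Insert 4 (step 1): P = [4];  Q = [1]
  Insert 2 (step 2): P = [2] / [4];  Q = [1] / [2]
  Insert 3 (step 3): P = [2, 3] / [4];  Q = [1, 3] / [2]
  Insert 7 (step 4): P = [2, 3, 7] / [4];  Q = [1, 3, 4] / [2]
  Insert 6 (step 5): P = [2, 3, 6] / [4, 7];  Q = [1, 3, 4] / [2, 5]
  Insert 5 (step 6): P = [2, 3, 5] / [4, 6] / [7];  Q = [1, 3, 4] / [2, 5] / [6]
  Insert 1 (step 7): P = [1, 3, 5] / [2, 6] / [4] / [7];  Q = [1, 3, 4] / [2, 5] / [6] / [7]
  Insert 8 (step 8): P = [1, 3, 5, 8] / [2, 6] / [4] / [7];  Q = [1, 3, 4, 8] / [2, 5] / [6] / [7]
Final shape: (4, 2, 1, 1).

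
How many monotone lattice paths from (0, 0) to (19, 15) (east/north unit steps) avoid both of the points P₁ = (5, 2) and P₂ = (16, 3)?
Number of paths = 1434416985

Inclusion–exclusion. Total paths: C(34, 19) = 1855967520. Through P₁: C(7, 5)·C(27, 14) = 421224300. Through P₂: C(19, 16)·C(15, 3) = 440895. Since P₁ is strictly southwest of P₂, a monotone path through both must visit P₁ then P₂; paths through both = C(7, 5)·C(12, 11)·C(15, 3) = 114660. Avoid both = 1855967520 − 421224300 − 440895 + 114660 = 1434416985.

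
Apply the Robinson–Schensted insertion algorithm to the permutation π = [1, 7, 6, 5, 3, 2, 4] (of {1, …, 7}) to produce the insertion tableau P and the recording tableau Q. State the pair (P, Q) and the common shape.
P = [1, 2, 4] / [3] / [5] / [6] / [7];  Q = [1, 2, 7] / [3] / [4] / [5] / [6];  common shape = (3, 1, 1, 1, 1)

Row-insert the values π_1, π_2, … into P one at a time, bumping the leftmost entry strictly greater than the inserted value down to the next row. The recording tableau Q records, in position (i, j), the step at which that cell was added to P.
  Insert 1 (step 1): P = [1];  Q = [1]
  Insert 7 (step 2): P = [1, 7];  Q = [1, 2]
  Insert 6 (step 3): P = [1, 6] / [7];  Q = [1, 2] / [3]
  Insert 5 (step 4): P = [1, 5] / [6] / [7];  Q = [1, 2] / [3] / [4]
  Insert 3 (step 5): P = [1, 3] / [5] / [6] / [7];  Q = [1, 2] / [3] / [4] / [5]
  Insert 2 (step 6): P = [1, 2] / [3] / [5] / [6] / [7];  Q = [1, 2] / [3] / [4] / [5] / [6]
  Insert 4 (step 7): P = [1, 2, 4] / [3] / [5] / [6] / [7];  Q = [1, 2, 7] / [3] / [4] / [5] / [6]
Final shape: (3, 1, 1, 1, 1).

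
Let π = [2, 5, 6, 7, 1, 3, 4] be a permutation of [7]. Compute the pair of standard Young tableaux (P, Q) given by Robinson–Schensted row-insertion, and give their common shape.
P = [1, 3, 4, 7] / [2, 5, 6];  Q = [1, 2, 3, 4] / [5, 6, 7];  common shape = (4, 3)

Row-insert the values π_1, π_2, … into P one at a time, bumping the leftmost entry strictly greater than the inserted value down to the next row. The recording tableau Q records, in position (i, j), the step at which that cell was added to P.
  Insert 2 (step 1): P = [2];  Q = [1]
  Insert 5 (step 2): P = [2, 5];  Q = [1, 2]
  Insert 6 (step 3): P = [2, 5, 6];  Q = [1, 2, 3]
  Insert 7 (step 4): P = [2, 5, 6, 7];  Q = [1, 2, 3, 4]
  Insert 1 (step 5): P = [1, 5, 6, 7] / [2];  Q = [1, 2, 3, 4] / [5]
  Insert 3 (step 6): P = [1, 3, 6, 7] / [2, 5];  Q = [1, 2, 3, 4] / [5, 6]
  Insert 4 (step 7): P = [1, 3, 4, 7] / [2, 5, 6];  Q = [1, 2, 3, 4] / [5, 6, 7]
Final shape: (4, 3).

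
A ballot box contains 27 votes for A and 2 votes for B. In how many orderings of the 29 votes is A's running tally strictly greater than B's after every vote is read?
Strict-lead orderings = 350

Total orderings of the 29 votes with 27 for A: C(29, 27) = 406. By the Bertrand ballot formula (Cycle Lemma / reflection principle), the number of orderings in which A is strictly ahead of B throughout is (p − q)/(p + q) · C(p + q, p) = (27 − 2)/(27 + 2) · 406 = 350.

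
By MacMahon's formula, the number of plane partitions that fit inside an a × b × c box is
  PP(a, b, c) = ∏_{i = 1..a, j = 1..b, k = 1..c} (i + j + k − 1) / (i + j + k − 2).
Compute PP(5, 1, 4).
PP(5, 1, 4) = 126

Evaluate the triple product over i = 1..5, j = 1..1, k = 1..4. The factors are (2/1) · (3/2) · (4/3) · (5/4) · (3/2) · (4/3) · (5/4) · (6/5) · … (20 factors total). The numerators and denominators telescope so the product is an integer; carrying out the multiplication exactly gives PP(5, 1, 4) = 126.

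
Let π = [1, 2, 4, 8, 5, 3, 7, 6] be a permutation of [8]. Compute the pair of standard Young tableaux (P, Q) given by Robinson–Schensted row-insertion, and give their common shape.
P = [1, 2, 3, 5, 6] / [4, 7] / [8];  Q = [1, 2, 3, 4, 7] / [5, 8] / [6];  common shape = (5, 2, 1)

Row-insert the values π_1, π_2, … into P one at a time, bumping the leftmost entry strictly greater than the inserted value down to the next row. The recording tableau Q records, in position (i, j), the step at which that cell was added to P.
  Insert 1 (step 1): P = [1];  Q = [1]
  Insert 2 (step 2): P = [1, 2];  Q = [1, 2]
  Insert 4 (step 3): P = [1, 2, 4];  Q = [1, 2, 3]
  Insert 8 (step 4): P = [1, 2, 4, 8];  Q = [1, 2, 3, 4]
  Insert 5 (step 5): P = [1, 2, 4, 5] / [8];  Q = [1, 2, 3, 4] / [5]
  Insert 3 (step 6): P = [1, 2, 3, 5] / [4] / [8];  Q = [1, 2, 3, 4] / [5] / [6]
  Insert 7 (step 7): P = [1, 2, 3, 5, 7] / [4] / [8];  Q = [1, 2, 3, 4, 7] / [5] / [6]
  Insert 6 (step 8): P = [1, 2, 3, 5, 6] / [4, 7] / [8];  Q = [1, 2, 3, 4, 7] / [5, 8] / [6]
Final shape: (5, 2, 1).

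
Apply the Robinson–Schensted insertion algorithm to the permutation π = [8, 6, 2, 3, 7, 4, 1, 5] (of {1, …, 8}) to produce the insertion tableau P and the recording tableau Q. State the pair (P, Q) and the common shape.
P = [1, 3, 4, 5] / [2, 7] / [6] / [8];  Q = [1, 4, 5, 8] / [2, 6] / [3] / [7];  common shape = (4, 2, 1, 1)

Row-insert the values π_1, π_2, … into P one at a time, bumping the leftmost entry strictly greater than the inserted value down to the next row. The recording tableau Q records, in position (i, j), the step at which that cell was added to P.
  Insert 8 (step 1): P = [8];  Q = [1]
  Insert 6 (step 2): P = [6] / [8];  Q = [1] / [2]
  Insert 2 (step 3): P = [2] / [6] / [8];  Q = [1] / [2] / [3]
  Insert 3 (step 4): P = [2, 3] / [6] / [8];  Q = [1, 4] / [2] / [3]
  Insert 7 (step 5): P = [2, 3, 7] / [6] / [8];  Q = [1, 4, 5] / [2] / [3]
  Insert 4 (step 6): P = [2, 3, 4] / [6, 7] / [8];  Q = [1, 4, 5] / [2, 6] / [3]
  Insert 1 (step 7): P = [1, 3, 4] / [2, 7] / [6] / [8];  Q = [1, 4, 5] / [2, 6] / [3] / [7]
  Insert 5 (step 8): P = [1, 3, 4, 5] / [2, 7] / [6] / [8];  Q = [1, 4, 5, 8] / [2, 6] / [3] / [7]
Final shape: (4, 2, 1, 1).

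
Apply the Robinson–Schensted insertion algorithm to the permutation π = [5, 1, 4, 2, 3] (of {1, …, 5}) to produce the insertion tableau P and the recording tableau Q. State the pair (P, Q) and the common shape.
P = [1, 2, 3] / [4] / [5];  Q = [1, 3, 5] / [2] / [4];  common shape = (3, 1, 1)

Row-insert the values π_1, π_2, … into P one at a time, bumping the leftmost entry strictly greater than the inserted value down to the next row. The recording tableau Q records, in position (i, j), the step at which that cell was added to P.
  Insert 5 (step 1): P = [5];  Q = [1]
  Insert 1 (step 2): P = [1] / [5];  Q = [1] / [2]
  Insert 4 (step 3): P = [1, 4] / [5];  Q = [1, 3] / [2]
  Insert 2 (step 4): P = [1, 2] / [4] / [5];  Q = [1, 3] / [2] / [4]
  Insert 3 (step 5): P = [1, 2, 3] / [4] / [5];  Q = [1, 3, 5] / [2] / [4]
Final shape: (3, 1, 1).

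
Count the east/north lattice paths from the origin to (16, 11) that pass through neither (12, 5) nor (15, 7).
Number of paths = 11195095

Inclusion–exclusion. Total paths: C(27, 16) = 13037895. Through P₁: C(17, 12)·C(10, 4) = 1299480. Through P₂: C(22, 15)·C(5, 1) = 852720. Since P₁ is strictly southwest of P₂, a monotone path through both must visit P₁ then P₂; paths through both = C(17, 12)·C(5, 3)·C(5, 1) = 309400. Avoid both = 13037895 − 1299480 − 852720 + 309400 = 11195095.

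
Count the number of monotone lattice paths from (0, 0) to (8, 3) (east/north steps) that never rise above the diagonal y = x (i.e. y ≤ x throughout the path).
Number of paths = 110

By the reflection principle (André's argument), the number of monotone paths to (8, 3) with n ≤ m that never go above y = x is C(11, 8) − C(11, 9) = 165 − 55 = 110.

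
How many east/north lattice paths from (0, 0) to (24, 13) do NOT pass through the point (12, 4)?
Number of paths = 3027514700

Total paths from (0, 0) to (24, 13): C(37, 24) = 3562467300. Paths through (12, 4): (paths (0, 0) → (12, 4)) × (paths (12, 4) → (24, 13)) = C(16, 12) · C(21, 12) = 1820 · 293930 = 534952600. Avoidance count = 3562467300 − 534952600 = 3027514700.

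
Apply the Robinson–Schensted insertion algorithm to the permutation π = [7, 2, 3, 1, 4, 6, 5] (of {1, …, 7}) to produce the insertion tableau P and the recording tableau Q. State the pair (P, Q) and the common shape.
P = [1, 3, 4, 5] / [2, 6] / [7];  Q = [1, 3, 5, 6] / [2, 7] / [4];  common shape = (4, 2, 1)

Row-insert the values π_1, π_2, … into P one at a time, bumping the leftmost entry strictly greater than the inserted value down to the next row. The recording tableau Q records, in position (i, j), the step at which that cell was added to P.
  Insert 7 (step 1): P = [7];  Q = [1]
  Insert 2 (step 2): P = [2] / [7];  Q = [1] / [2]
  Insert 3 (step 3): P = [2, 3] / [7];  Q = [1, 3] / [2]
  Insert 1 (step 4): P = [1, 3] / [2] / [7];  Q = [1, 3] / [2] / [4]
  Insert 4 (step 5): P = [1, 3, 4] / [2] / [7];  Q = [1, 3, 5] / [2] / [4]
  Insert 6 (step 6): P = [1, 3, 4, 6] / [2] / [7];  Q = [1, 3, 5, 6] / [2] / [4]
  Insert 5 (step 7): P = [1, 3, 4, 5] / [2, 6] / [7];  Q = [1, 3, 5, 6] / [2, 7] / [4]
Final shape: (4, 2, 1).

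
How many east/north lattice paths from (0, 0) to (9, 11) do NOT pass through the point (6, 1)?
Number of paths = 165958

Total paths from (0, 0) to (9, 11): C(20, 9) = 167960. Paths through (6, 1): (paths (0, 0) → (6, 1)) × (paths (6, 1) → (9, 11)) = C(7, 6) · C(13, 3) = 7 · 286 = 2002. Avoidance count = 167960 − 2002 = 165958.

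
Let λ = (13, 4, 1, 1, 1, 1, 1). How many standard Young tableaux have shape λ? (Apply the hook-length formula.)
# SYT of shape (13, 4, 1, 1, 1, 1, 1) = 14660800

Hook-length formula: f^λ = n! / Π hook(c), product over all cells c of the Young diagram. For λ = (13, 4, 1, 1, 1, 1, 1), n = 22 boxes. Hook lengths by row (left-to-right, top-to-bottom): [19, 13, 12, 11, 9, 8, 7, 6, 5, 4, 3, 2, 1]; [9, 3, 2, 1]; [5]; [4]; [3]; [2]; [1]. Product of hooks = 76667080089600. So f^λ = 22! / 76667080089600 = 1124000727777607680000 / 76667080089600 = 14660800.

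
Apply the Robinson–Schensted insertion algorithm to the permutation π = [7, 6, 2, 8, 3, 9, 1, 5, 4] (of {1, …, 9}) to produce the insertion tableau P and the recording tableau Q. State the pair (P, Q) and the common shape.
P = [1, 3, 4] / [2, 5, 9] / [6, 8] / [7];  Q = [1, 4, 6] / [2, 5, 8] / [3, 9] / [7];  common shape = (3, 3, 2, 1)

Row-insert the values π_1, π_2, … into P one at a time, bumping the leftmost entry strictly greater than the inserted value down to the next row. The recording tableau Q records, in position (i, j), the step at which that cell was added to P.
  Insert 7 (step 1): P = [7];  Q = [1]
  Insert 6 (step 2): P = [6] / [7];  Q = [1] / [2]
  Insert 2 (step 3): P = [2] / [6] / [7];  Q = [1] / [2] / [3]
  Insert 8 (step 4): P = [2, 8] / [6] / [7];  Q = [1, 4] / [2] / [3]
  Insert 3 (step 5): P = [2, 3] / [6, 8] / [7];  Q = [1, 4] / [2, 5] / [3]
  Insert 9 (step 6): P = [2, 3, 9] / [6, 8] / [7];  Q = [1, 4, 6] / [2, 5] / [3]
  Insert 1 (step 7): P = [1, 3, 9] / [2, 8] / [6] / [7];  Q = [1, 4, 6] / [2, 5] / [3] / [7]
  Insert 5 (step 8): P = [1, 3, 5] / [2, 8, 9] / [6] / [7];  Q = [1, 4, 6] / [2, 5, 8] / [3] / [7]
  Insert 4 (step 9): P = [1, 3, 4] / [2, 5, 9] / [6, 8] / [7];  Q = [1, 4, 6] / [2, 5, 8] / [3, 9] / [7]
Final shape: (3, 3, 2, 1).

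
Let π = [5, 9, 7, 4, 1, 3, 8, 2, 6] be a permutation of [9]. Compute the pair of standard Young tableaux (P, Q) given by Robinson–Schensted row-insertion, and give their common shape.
P = [1, 2, 6] / [3, 7, 8] / [4] / [5] / [9];  Q = [1, 2, 7] / [3, 6, 9] / [4] / [5] / [8];  common shape = (3, 3, 1, 1, 1)

Row-insert the values π_1, π_2, … into P one at a time, bumping the leftmost entry strictly greater than the inserted value down to the next row. The recording tableau Q records, in position (i, j), the step at which that cell was added to P.
  Insert 5 (step 1): P = [5];  Q = [1]
  Insert 9 (step 2): P = [5, 9];  Q = [1, 2]
  Insert 7 (step 3): P = [5, 7] / [9];  Q = [1, 2] / [3]
  Insert 4 (step 4): P = [4, 7] / [5] / [9];  Q = [1, 2] / [3] / [4]
  Insert 1 (step 5): P = [1, 7] / [4] / [5] / [9];  Q = [1, 2] / [3] / [4] / [5]
  Insert 3 (step 6): P = [1, 3] / [4, 7] / [5] / [9];  Q = [1, 2] / [3, 6] / [4] / [5]
  Insert 8 (step 7): P = [1, 3, 8] / [4, 7] / [5] / [9];  Q = [1, 2, 7] / [3, 6] / [4] / [5]
  Insert 2 (step 8): P = [1, 2, 8] / [3, 7] / [4] / [5] / [9];  Q = [1, 2, 7] / [3, 6] / [4] / [5] / [8]
  Insert 6 (step 9): P = [1, 2, 6] / [3, 7, 8] / [4] / [5] / [9];  Q = [1, 2, 7] / [3, 6, 9] / [4] / [5] / [8]
Final shape: (3, 3, 1, 1, 1).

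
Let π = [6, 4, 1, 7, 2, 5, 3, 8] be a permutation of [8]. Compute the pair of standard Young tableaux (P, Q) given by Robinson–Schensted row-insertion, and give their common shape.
P = [1, 2, 3, 8] / [4, 5] / [6, 7];  Q = [1, 4, 6, 8] / [2, 5] / [3, 7];  common shape = (4, 2, 2)

Row-insert the values π_1, π_2, … into P one at a time, bumping the leftmost entry strictly greater than the inserted value down to the next row. The recording tableau Q records, in position (i, j), the step at which that cell was added to P.
  Insert 6 (step 1): P = [6];  Q = [1]
  Insert 4 (step 2): P = [4] / [6];  Q = [1] / [2]
  Insert 1 (step 3): P = [1] / [4] / [6];  Q = [1] / [2] / [3]
  Insert 7 (step 4): P = [1, 7] / [4] / [6];  Q = [1, 4] / [2] / [3]
  Insert 2 (step 5): P = [1, 2] / [4, 7] / [6];  Q = [1, 4] / [2, 5] / [3]
  Insert 5 (step 6): P = [1, 2, 5] / [4, 7] / [6];  Q = [1, 4, 6] / [2, 5] / [3]
  Insert 3 (step 7): P = [1, 2, 3] / [4, 5] / [6, 7];  Q = [1, 4, 6] / [2, 5] / [3, 7]
  Insert 8 (step 8): P = [1, 2, 3, 8] / [4, 5] / [6, 7];  Q = [1, 4, 6, 8] / [2, 5] / [3, 7]
Final shape: (4, 2, 2).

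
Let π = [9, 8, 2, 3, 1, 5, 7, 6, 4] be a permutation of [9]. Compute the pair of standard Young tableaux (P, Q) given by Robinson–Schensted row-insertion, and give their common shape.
P = [1, 3, 4, 6] / [2, 5] / [7] / [8] / [9];  Q = [1, 4, 6, 7] / [2, 8] / [3] / [5] / [9];  common shape = (4, 2, 1, 1, 1)

Row-insert the values π_1, π_2, … into P one at a time, bumping the leftmost entry strictly greater than the inserted value down to the next row. The recording tableau Q records, in position (i, j), the step at which that cell was added to P.
  Insert 9 (step 1): P = [9];  Q = [1]
  Insert 8 (step 2): P = [8] / [9];  Q = [1] / [2]
  Insert 2 (step 3): P = [2] / [8] / [9];  Q = [1] / [2] / [3]
  Insert 3 (step 4): P = [2, 3] / [8] / [9];  Q = [1, 4] / [2] / [3]
  Insert 1 (step 5): P = [1, 3] / [2] / [8] / [9];  Q = [1, 4] / [2] / [3] / [5]
  Insert 5 (step 6): P = [1, 3, 5] / [2] / [8] / [9];  Q = [1, 4, 6] / [2] / [3] / [5]
  Insert 7 (step 7): P = [1, 3, 5, 7] / [2] / [8] / [9];  Q = [1, 4, 6, 7] / [2] / [3] / [5]
  Insert 6 (step 8): P = [1, 3, 5, 6] / [2, 7] / [8] / [9];  Q = [1, 4, 6, 7] / [2, 8] / [3] / [5]
  Insert 4 (step 9): P = [1, 3, 4, 6] / [2, 5] / [7] / [8] / [9];  Q = [1, 4, 6, 7] / [2, 8] / [3] / [5] / [9]
Final shape: (4, 2, 1, 1, 1).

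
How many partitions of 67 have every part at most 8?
p(67, parts ≤ 8) = 150042

Use the recurrence p(n, m) = p(n, m−1) + p(n−m, m): either the largest part is < m (count p(n, m−1)) or the largest part is exactly m (remove one copy of m, count p(n−m, m)). With p(0, ·) = 1 this gives p(67, parts ≤ 8) = 150042. (By conjugating Young diagrams, this also counts partitions of 67 into at most 8 parts.)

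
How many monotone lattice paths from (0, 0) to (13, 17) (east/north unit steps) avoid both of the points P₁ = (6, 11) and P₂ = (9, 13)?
Number of paths = 72366434

Inclusion–exclusion. Total paths: C(30, 13) = 119759850. Through P₁: C(17, 6)·C(13, 7) = 21237216. Through P₂: C(22, 9)·C(8, 4) = 34819400. Since P₁ is strictly southwest of P₂, a monotone path through both must visit P₁ then P₂; paths through both = C(17, 6)·C(5, 3)·C(8, 4) = 8663200. Avoid both = 119759850 − 21237216 − 34819400 + 8663200 = 72366434.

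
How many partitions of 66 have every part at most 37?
p(66, parts ≤ 37) = 2305060

Use the recurrence p(n, m) = p(n, m−1) + p(n−m, m): either the largest part is < m (count p(n, m−1)) or the largest part is exactly m (remove one copy of m, count p(n−m, m)). With p(0, ·) = 1 this gives p(66, parts ≤ 37) = 2305060. (By conjugating Young diagrams, this also counts partitions of 66 into at most 37 parts.)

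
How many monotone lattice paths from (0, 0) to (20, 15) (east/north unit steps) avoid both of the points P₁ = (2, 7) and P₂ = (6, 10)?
Number of paths = 3113235516

Inclusion–exclusion. Total paths: C(35, 20) = 3247943160. Through P₁: C(9, 2)·C(26, 18) = 56241900. Through P₂: C(16, 6)·C(19, 14) = 93117024. Since P₁ is strictly southwest of P₂, a monotone path through both must visit P₁ then P₂; paths through both = C(9, 2)·C(7, 4)·C(19, 14) = 14651280. Avoid both = 3247943160 − 56241900 − 93117024 + 14651280 = 3113235516.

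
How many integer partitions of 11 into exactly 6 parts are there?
p(11, 6 parts) = 7

Partitions of n into exactly k parts ↔ partitions of n − k into at most k parts (subtract 1 from each part). For n = 11, k = 6, the partitions are: 6+1+1+1+1+1, 5+2+1+1+1+1, 4+3+1+1+1+1, 4+2+2+1+1+1, 3+3+2+1+1+1, 3+2+2+2+1+1, 2+2+2+2+2+1. Count = 7.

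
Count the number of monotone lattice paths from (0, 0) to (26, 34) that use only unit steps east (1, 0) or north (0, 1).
Number of paths = 69886166503903470

A monotone lattice path from (0, 0) to (26, 34) consists of 26 east steps and 34 north steps in some order, so it is determined by which 26 of the 60 steps are east. The count is C(60, 26) = 69886166503903470.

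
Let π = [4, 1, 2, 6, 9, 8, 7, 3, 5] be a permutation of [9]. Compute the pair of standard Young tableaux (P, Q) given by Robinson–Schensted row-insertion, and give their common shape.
P = [1, 2, 3, 5] / [4, 6, 7] / [8] / [9];  Q = [1, 3, 4, 5] / [2, 6, 9] / [7] / [8];  common shape = (4, 3, 1, 1)

Row-insert the values π_1, π_2, … into P one at a time, bumping the leftmost entry strictly greater than the inserted value down to the next row. The recording tableau Q records, in position (i, j), the step at which that cell was added to P.
  Insert 4 (step 1): P = [4];  Q = [1]
  Insert 1 (step 2): P = [1] / [4];  Q = [1] / [2]
  Insert 2 (step 3): P = [1, 2] / [4];  Q = [1, 3] / [2]
  Insert 6 (step 4): P = [1, 2, 6] / [4];  Q = [1, 3, 4] / [2]
  Insert 9 (step 5): P = [1, 2, 6, 9] / [4];  Q = [1, 3, 4, 5] / [2]
  Insert 8 (step 6): P = [1, 2, 6, 8] / [4, 9];  Q = [1, 3, 4, 5] / [2, 6]
  Insert 7 (step 7): P = [1, 2, 6, 7] / [4, 8] / [9];  Q = [1, 3, 4, 5] / [2, 6] / [7]
  Insert 3 (step 8): P = [1, 2, 3, 7] / [4, 6] / [8] / [9];  Q = [1, 3, 4, 5] / [2, 6] / [7] / [8]
  Insert 5 (step 9): P = [1, 2, 3, 5] / [4, 6, 7] / [8] / [9];  Q = [1, 3, 4, 5] / [2, 6, 9] / [7] / [8]
Final shape: (4, 3, 1, 1).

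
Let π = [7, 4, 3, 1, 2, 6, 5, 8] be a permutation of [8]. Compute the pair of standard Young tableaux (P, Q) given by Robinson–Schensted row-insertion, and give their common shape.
P = [1, 2, 5, 8] / [3, 6] / [4] / [7];  Q = [1, 5, 6, 8] / [2, 7] / [3] / [4];  common shape = (4, 2, 1, 1)

Row-insert the values π_1, π_2, … into P one at a time, bumping the leftmost entry strictly greater than the inserted value down to the next row. The recording tableau Q records, in position (i, j), the step at which that cell was added to P.
  Insert 7 (step 1): P = [7];  Q = [1]
  Insert 4 (step 2): P = [4] / [7];  Q = [1] / [2]
  Insert 3 (step 3): P = [3] / [4] / [7];  Q = [1] / [2] / [3]
  Insert 1 (step 4): P = [1] / [3] / [4] / [7];  Q = [1] / [2] / [3] / [4]
  Insert 2 (step 5): P = [1, 2] / [3] / [4] / [7];  Q = [1, 5] / [2] / [3] / [4]
  Insert 6 (step 6): P = [1, 2, 6] / [3] / [4] / [7];  Q = [1, 5, 6] / [2] / [3] / [4]
  Insert 5 (step 7): P = [1, 2, 5] / [3, 6] / [4] / [7];  Q = [1, 5, 6] / [2, 7] / [3] / [4]
  Insert 8 (step 8): P = [1, 2, 5, 8] / [3, 6] / [4] / [7];  Q = [1, 5, 6, 8] / [2, 7] / [3] / [4]
Final shape: (4, 2, 1, 1).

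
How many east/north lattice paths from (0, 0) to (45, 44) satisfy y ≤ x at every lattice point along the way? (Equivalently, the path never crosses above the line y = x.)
Number of paths = 2257117854077248073253720

By the reflection principle (André's argument), the number of monotone paths to (45, 44) with n ≤ m that never go above y = x is C(89, 45) − C(89, 46) = 51913710643776705684835560 − 49656592789699457611581840 = 2257117854077248073253720.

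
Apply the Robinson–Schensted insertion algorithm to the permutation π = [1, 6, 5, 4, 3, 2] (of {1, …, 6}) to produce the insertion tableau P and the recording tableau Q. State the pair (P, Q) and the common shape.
P = [1, 2] / [3] / [4] / [5] / [6];  Q = [1, 2] / [3] / [4] / [5] / [6];  common shape = (2, 1, 1, 1, 1)

Row-insert the values π_1, π_2, … into P one at a time, bumping the leftmost entry strictly greater than the inserted value down to the next row. The recording tableau Q records, in position (i, j), the step at which that cell was added to P.
  Insert 1 (step 1): P = [1];  Q = [1]
  Insert 6 (step 2): P = [1, 6];  Q = [1, 2]
  Insert 5 (step 3): P = [1, 5] / [6];  Q = [1, 2] / [3]
  Insert 4 (step 4): P = [1, 4] / [5] / [6];  Q = [1, 2] / [3] / [4]
  Insert 3 (step 5): P = [1, 3] / [4] / [5] / [6];  Q = [1, 2] / [3] / [4] / [5]
  Insert 2 (step 6): P = [1, 2] / [3] / [4] / [5] / [6];  Q = [1, 2] / [3] / [4] / [5] / [6]
Final shape: (2, 1, 1, 1, 1).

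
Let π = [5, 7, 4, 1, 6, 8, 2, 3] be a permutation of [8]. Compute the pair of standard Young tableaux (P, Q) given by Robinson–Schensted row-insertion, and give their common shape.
P = [1, 2, 3] / [4, 6, 8] / [5, 7];  Q = [1, 2, 6] / [3, 5, 8] / [4, 7];  common shape = (3, 3, 2)

Row-insert the values π_1, π_2, … into P one at a time, bumping the leftmost entry strictly greater than the inserted value down to the next row. The recording tableau Q records, in position (i, j), the step at which that cell was added to P.
  Insert 5 (step 1): P = [5];  Q = [1]
  Insert 7 (step 2): P = [5, 7];  Q = [1, 2]
  Insert 4 (step 3): P = [4, 7] / [5];  Q = [1, 2] / [3]
  Insert 1 (step 4): P = [1, 7] / [4] / [5];  Q = [1, 2] / [3] / [4]
  Insert 6 (step 5): P = [1, 6] / [4, 7] / [5];  Q = [1, 2] / [3, 5] / [4]
  Insert 8 (step 6): P = [1, 6, 8] / [4, 7] / [5];  Q = [1, 2, 6] / [3, 5] / [4]
  Insert 2 (step 7): P = [1, 2, 8] / [4, 6] / [5, 7];  Q = [1, 2, 6] / [3, 5] / [4, 7]
  Insert 3 (step 8): P = [1, 2, 3] / [4, 6, 8] / [5, 7];  Q = [1, 2, 6] / [3, 5, 8] / [4, 7]
Final shape: (3, 3, 2).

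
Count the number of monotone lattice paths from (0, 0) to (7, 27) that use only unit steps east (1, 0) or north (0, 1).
Number of paths = 5379616

A monotone lattice path from (0, 0) to (7, 27) consists of 7 east steps and 27 north steps in some order, so it is determined by which 7 of the 34 steps are east. The count is C(34, 7) = 5379616.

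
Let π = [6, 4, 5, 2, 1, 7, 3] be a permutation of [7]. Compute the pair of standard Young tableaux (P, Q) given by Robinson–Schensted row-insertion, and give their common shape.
P = [1, 3, 7] / [2, 5] / [4] / [6];  Q = [1, 3, 6] / [2, 7] / [4] / [5];  common shape = (3, 2, 1, 1)

Row-insert the values π_1, π_2, … into P one at a time, bumping the leftmost entry strictly greater than the inserted value down to the next row. The recording tableau Q records, in position (i, j), the step at which that cell was added to P.
  Insert 6 (step 1): P = [6];  Q = [1]
  Insert 4 (step 2): P = [4] / [6];  Q = [1] / [2]
  Insert 5 (step 3): P = [4, 5] / [6];  Q = [1, 3] / [2]
  Insert 2 (step 4): P = [2, 5] / [4] / [6];  Q = [1, 3] / [2] / [4]
  Insert 1 (step 5): P = [1, 5] / [2] / [4] / [6];  Q = [1, 3] / [2] / [4] / [5]
  Insert 7 (step 6): P = [1, 5, 7] / [2] / [4] / [6];  Q = [1, 3, 6] / [2] / [4] / [5]
  Insert 3 (step 7): P = [1, 3, 7] / [2, 5] / [4] / [6];  Q = [1, 3, 6] / [2, 7] / [4] / [5]
Final shape: (3, 2, 1, 1).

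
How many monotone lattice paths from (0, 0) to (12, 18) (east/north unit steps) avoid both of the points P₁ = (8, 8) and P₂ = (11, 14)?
Number of paths = 56728755

Inclusion–exclusion. Total paths: C(30, 12) = 86493225. Through P₁: C(16, 8)·C(14, 4) = 12882870. Through P₂: C(25, 11)·C(5, 1) = 22287000. Since P₁ is strictly southwest of P₂, a monotone path through both must visit P₁ then P₂; paths through both = C(16, 8)·C(9, 3)·C(5, 1) = 5405400. Avoid both = 86493225 − 12882870 − 22287000 + 5405400 = 56728755.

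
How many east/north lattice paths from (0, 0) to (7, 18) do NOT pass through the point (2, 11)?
Number of paths = 418924

Total paths from (0, 0) to (7, 18): C(25, 7) = 480700. Paths through (2, 11): (paths (0, 0) → (2, 11)) × (paths (2, 11) → (7, 18)) = C(13, 2) · C(12, 5) = 78 · 792 = 61776. Avoidance count = 480700 − 61776 = 418924.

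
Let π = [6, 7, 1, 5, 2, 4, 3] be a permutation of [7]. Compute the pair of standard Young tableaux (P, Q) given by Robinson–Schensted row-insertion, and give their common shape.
P = [1, 2, 3] / [4, 7] / [5] / [6];  Q = [1, 2, 6] / [3, 4] / [5] / [7];  common shape = (3, 2, 1, 1)

Row-insert the values π_1, π_2, … into P one at a time, bumping the leftmost entry strictly greater than the inserted value down to the next row. The recording tableau Q records, in position (i, j), the step at which that cell was added to P.
  Insert 6 (step 1): P = [6];  Q = [1]
  Insert 7 (step 2): P = [6, 7];  Q = [1, 2]
  Insert 1 (step 3): P = [1, 7] / [6];  Q = [1, 2] / [3]
  Insert 5 (step 4): P = [1, 5] / [6, 7];  Q = [1, 2] / [3, 4]
  Insert 2 (step 5): P = [1, 2] / [5, 7] / [6];  Q = [1, 2] / [3, 4] / [5]
  Insert 4 (step 6): P = [1, 2, 4] / [5, 7] / [6];  Q = [1, 2, 6] / [3, 4] / [5]
  Insert 3 (step 7): P = [1, 2, 3] / [4, 7] / [5] / [6];  Q = [1, 2, 6] / [3, 4] / [5] / [7]
Final shape: (3, 2, 1, 1).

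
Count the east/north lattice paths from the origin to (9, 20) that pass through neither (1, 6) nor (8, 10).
Number of paths = 7320687

Inclusion–exclusion. Total paths: C(29, 9) = 10015005. Through P₁: C(7, 1)·C(22, 8) = 2238390. Through P₂: C(18, 8)·C(11, 1) = 481338. Since P₁ is strictly southwest of P₂, a monotone path through both must visit P₁ then P₂; paths through both = C(7, 1)·C(11, 7)·C(11, 1) = 25410. Avoid both = 10015005 − 2238390 − 481338 + 25410 = 7320687.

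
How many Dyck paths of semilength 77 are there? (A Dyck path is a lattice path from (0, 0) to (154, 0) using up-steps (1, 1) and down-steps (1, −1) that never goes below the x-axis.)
C_77 = 18793142726809884575211361279087545193250040

These Dyck paths are counted by the Catalan number C_n = (1/(n + 1)) · C(2n, n). For n = 77: C_77 = (1/78) · C(154, 77) = 1465865132691170996866486179768828525073503120/78 = 18793142726809884575211361279087545193250040.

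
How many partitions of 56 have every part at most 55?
p(56, parts ≤ 55) = 526822

Use the recurrence p(n, m) = p(n, m−1) + p(n−m, m): either the largest part is < m (count p(n, m−1)) or the largest part is exactly m (remove one copy of m, count p(n−m, m)). With p(0, ·) = 1 this gives p(56, parts ≤ 55) = 526822. (By conjugating Young diagrams, this also counts partitions of 56 into at most 55 parts.)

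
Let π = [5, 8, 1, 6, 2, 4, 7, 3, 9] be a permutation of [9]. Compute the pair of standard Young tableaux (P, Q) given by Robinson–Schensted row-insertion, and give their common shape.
P = [1, 2, 3, 7, 9] / [4, 6] / [5] / [8];  Q = [1, 2, 6, 7, 9] / [3, 4] / [5] / [8];  common shape = (5, 2, 1, 1)

Row-insert the values π_1, π_2, … into P one at a time, bumping the leftmost entry strictly greater than the inserted value down to the next row. The recording tableau Q records, in position (i, j), the step at which that cell was added to P.
  Insert 5 (step 1): P = [5];  Q = [1]
  Insert 8 (step 2): P = [5, 8];  Q = [1, 2]
  Insert 1 (step 3): P = [1, 8] / [5];  Q = [1, 2] / [3]
  Insert 6 (step 4): P = [1, 6] / [5, 8];  Q = [1, 2] / [3, 4]
  Insert 2 (step 5): P = [1, 2] / [5, 6] / [8];  Q = [1, 2] / [3, 4] / [5]
  Insert 4 (step 6): P = [1, 2, 4] / [5, 6] / [8];  Q = [1, 2, 6] / [3, 4] / [5]
  Insert 7 (step 7): P = [1, 2, 4, 7] / [5, 6] / [8];  Q = [1, 2, 6, 7] / [3, 4] / [5]
  Insert 3 (step 8): P = [1, 2, 3, 7] / [4, 6] / [5] / [8];  Q = [1, 2, 6, 7] / [3, 4] / [5] / [8]
  Insert 9 (step 9): P = [1, 2, 3, 7, 9] / [4, 6] / [5] / [8];  Q = [1, 2, 6, 7, 9] / [3, 4] / [5] / [8]
Final shape: (5, 2, 1, 1).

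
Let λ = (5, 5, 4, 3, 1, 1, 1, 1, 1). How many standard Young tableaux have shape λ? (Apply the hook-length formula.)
# SYT of shape (5, 5, 4, 3, 1, 1, 1, 1, 1) = 1034136180

Hook-length formula: f^λ = n! / Π hook(c), product over all cells c of the Young diagram. For λ = (5, 5, 4, 3, 1, 1, 1, 1, 1), n = 22 boxes. Hook lengths by row (left-to-right, top-to-bottom): [13, 7, 6, 4, 2]; [12, 6, 5, 3, 1]; [10, 4, 3, 1]; [8, 2, 1]; [5]; [4]; [3]; [2]; [1]. Product of hooks = 1086898176000. So f^λ = 22! / 1086898176000 = 1124000727777607680000 / 1086898176000 = 1034136180.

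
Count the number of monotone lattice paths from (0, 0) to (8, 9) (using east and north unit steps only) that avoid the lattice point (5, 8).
Number of paths = 19162

Total paths from (0, 0) to (8, 9): C(17, 8) = 24310. Paths through (5, 8): (paths (0, 0) → (5, 8)) × (paths (5, 8) → (8, 9)) = C(13, 5) · C(4, 3) = 1287 · 4 = 5148. Avoidance count = 24310 − 5148 = 19162.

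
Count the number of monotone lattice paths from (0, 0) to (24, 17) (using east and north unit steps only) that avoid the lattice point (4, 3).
Number of paths = 102865333050

Total paths from (0, 0) to (24, 17): C(41, 24) = 151584480450. Paths through (4, 3): (paths (0, 0) → (4, 3)) × (paths (4, 3) → (24, 17)) = C(7, 4) · C(34, 20) = 35 · 1391975640 = 48719147400. Avoidance count = 151584480450 − 48719147400 = 102865333050.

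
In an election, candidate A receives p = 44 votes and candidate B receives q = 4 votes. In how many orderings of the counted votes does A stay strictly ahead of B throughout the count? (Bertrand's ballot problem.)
Strict-lead orderings = 162150

Total orderings of the 48 votes with 44 for A: C(48, 44) = 194580. By the Bertrand ballot formula (Cycle Lemma / reflection principle), the number of orderings in which A is strictly ahead of B throughout is (p − q)/(p + q) · C(p + q, p) = (44 − 4)/(44 + 4) · 194580 = 162150.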